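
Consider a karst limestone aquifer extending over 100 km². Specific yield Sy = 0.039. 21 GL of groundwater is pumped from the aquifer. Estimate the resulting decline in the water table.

Δh ≈ 5.38 m

A = 100 km² = 1 × 10^8 m²
ΔV = 21 GL = 2.1 × 10^7 m³
Δh = ΔV / (Sy × A) = 2.1 × 10^7 m³ / (0.039 × 1 × 10^8 m²) = 5.385 m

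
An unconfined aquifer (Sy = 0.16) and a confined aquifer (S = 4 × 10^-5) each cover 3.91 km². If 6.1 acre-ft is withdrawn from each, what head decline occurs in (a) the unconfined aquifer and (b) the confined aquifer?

A = 3.91 km² = 3.91 × 10^6 m²
ΔV = 6.1 acre-ft = 7524 m³
Unconfined: Δh_u = ΔV/(Sy·A) = 7524/(0.16 × 3.91 × 10^6) = 0.01203 m
Confined: Δh_c = ΔV/(S·A) = 7524/(4 × 10^-5 × 3.91 × 10^6) = 48.11 m

Δh_u ≈ 0.012 m; Δh_c ≈ 48.1 m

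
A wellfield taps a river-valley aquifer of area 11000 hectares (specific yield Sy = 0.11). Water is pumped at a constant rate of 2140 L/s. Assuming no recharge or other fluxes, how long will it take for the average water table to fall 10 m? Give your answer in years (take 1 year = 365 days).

t ≈ 1.79 years

A = 11000 hectares = 1.1 × 10^8 m²
ΔV = Sy × A × Δh = 0.11 × 1.1 × 10^8 × 10 = 1.21 × 10^8 m³
Q = 2140 L/s = 1.849 × 10^5 m³/d
t = ΔV / Q = 1.21 × 10^8 m³ / 1.849 × 10^5 m³/d = 654.4 d
t = 654.4 d ≈ 1.793 years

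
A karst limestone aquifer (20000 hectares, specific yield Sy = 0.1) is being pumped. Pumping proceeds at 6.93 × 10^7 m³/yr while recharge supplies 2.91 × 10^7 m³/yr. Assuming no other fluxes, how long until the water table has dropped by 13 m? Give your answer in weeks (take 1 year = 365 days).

t ≈ 337 weeks

A = 20000 hectares = 2 × 10^8 m²
ΔV = Sy × A × Δh = 0.1 × 2 × 10^8 × 13 = 2.6 × 10^8 m³
Net withdrawal = 6.93 × 10^7 − 2.91 × 10^7 = 4.02 × 10^7 m³/yr = 1.101 × 10^5 m³/d
t = ΔV / Q = 2.6 × 10^8 m³ / 1.101 × 10^5 m³/d = 2361 d
t = 2361 d ≈ 337.2 weeks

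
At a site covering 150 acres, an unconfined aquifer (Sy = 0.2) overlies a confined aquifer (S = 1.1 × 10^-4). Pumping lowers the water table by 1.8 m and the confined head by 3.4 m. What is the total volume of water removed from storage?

ΔV ≈ 2.19 × 10^5 m³

A = 150 acres = 6.07 × 10^5 m²
Unconfined: ΔV_u = Sy × A × Δh_u = 0.2 × 6.07 × 10^5 × 1.8 = 2.185 × 10^5 m³
Confined: ΔV_c = S × A × Δh_c = 1.1 × 10^-4 × 6.07 × 10^5 × 3.4 = 227 m³
Total ΔV = 2.185 × 10^5 + 227 = 2.188 × 10^5 m³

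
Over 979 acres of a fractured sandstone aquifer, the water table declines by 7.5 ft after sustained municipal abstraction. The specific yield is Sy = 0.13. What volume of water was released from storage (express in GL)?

ΔV ≈ 1.18 GL

A = 979 acres = 3.962 × 10^6 m²
Δh = 7.5 ft = 2.286 m
ΔV = Sy × A × Δh = 0.13 × 3.962 × 10^6 m² × 2.286 m = 1.177 × 10^6 m³
ΔV = 1.177 × 10^6 m³ = 1.177 GL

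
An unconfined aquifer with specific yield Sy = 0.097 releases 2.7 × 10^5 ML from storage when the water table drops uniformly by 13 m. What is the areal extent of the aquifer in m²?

A ≈ 2.14 × 10^8 m²

ΔV = 2.7 × 10^5 ML = 2.7 × 10^8 m³
A = ΔV / (Sy × Δh) = 2.7 × 10^8 / (0.097 × 13) = 2.141 × 10^8 m²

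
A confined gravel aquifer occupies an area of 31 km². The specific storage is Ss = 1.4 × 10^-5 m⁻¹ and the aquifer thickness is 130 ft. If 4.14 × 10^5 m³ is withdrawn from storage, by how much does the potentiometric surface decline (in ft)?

Δh ≈ 79 ft

b = 130 ft = 39.62 m
S = Ss × b = 1.4 × 10^-5 m⁻¹ × 39.62 m = 5.547 × 10^-4
A = 31 km² = 3.1 × 10^7 m²
Δh = ΔV / (S × A) = 4.14 × 10^5 m³ / (5.547 × 10^-4 × 3.1 × 10^7 m²) = 24.07 m
Δh = 24.07 m = 78.98 ft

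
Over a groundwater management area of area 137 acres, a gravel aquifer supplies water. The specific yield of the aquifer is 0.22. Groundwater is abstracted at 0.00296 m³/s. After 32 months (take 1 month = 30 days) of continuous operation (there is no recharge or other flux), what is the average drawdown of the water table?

A = 137 acres = 5.544 × 10^5 m²
Q = 0.00296 m³/s = 255.7 m³/d
t = 32 months = 960 d
ΔV = Q × t = 255.7 m³/d × 960 d = 2.455 × 10^5 m³
Δh = ΔV / (Sy × A) = 2.455 × 10^5 / (0.22 × 5.544 × 10^5) = 2.013 m

Δh ≈ 2.01 m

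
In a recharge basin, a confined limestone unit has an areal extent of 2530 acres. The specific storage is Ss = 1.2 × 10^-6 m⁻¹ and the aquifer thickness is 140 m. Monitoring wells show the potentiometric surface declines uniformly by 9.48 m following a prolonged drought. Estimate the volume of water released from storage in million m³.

ΔV ≈ 0.0163 million m³

S = Ss × b = 1.2 × 10^-6 m⁻¹ × 140 m = 1.68 × 10^-4
A = 2530 acres = 1.024 × 10^7 m²
ΔV = S × A × Δh = 1.68 × 10^-4 × 1.024 × 10^7 m² × 9.48 m = 16310 m³
ΔV = 16310 m³ = 0.01631 million m³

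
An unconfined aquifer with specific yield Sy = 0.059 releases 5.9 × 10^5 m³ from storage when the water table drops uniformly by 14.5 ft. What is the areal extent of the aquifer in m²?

Δh = 14.5 ft = 4.42 m
A = ΔV / (Sy × Δh) = 5.9 × 10^5 / (0.059 × 4.42) = 2.263 × 10^6 m²

A ≈ 2.26 × 10^6 m²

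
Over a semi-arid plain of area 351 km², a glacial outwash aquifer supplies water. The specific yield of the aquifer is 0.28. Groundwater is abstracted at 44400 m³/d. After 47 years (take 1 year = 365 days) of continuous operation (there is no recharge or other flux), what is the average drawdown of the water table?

Δh ≈ 7.75 m

A = 351 km² = 3.51 × 10^8 m²
t = 47 years = 17160 d
ΔV = Q × t = 44400 m³/d × 17160 d = 7.617 × 10^8 m³
Δh = ΔV / (Sy × A) = 7.617 × 10^8 / (0.28 × 3.51 × 10^8) = 7.75 m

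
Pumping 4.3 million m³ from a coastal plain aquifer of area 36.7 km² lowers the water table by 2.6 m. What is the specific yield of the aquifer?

Sy ≈ 0.045

A = 36.7 km² = 3.67 × 10^7 m²
ΔV = 4.3 million m³ = 4.3 × 10^6 m³
Sy = ΔV / (A × Δh) = 4.3 × 10^6 m³ / (3.67 × 10^7 m² × 2.6 m) = 0.04506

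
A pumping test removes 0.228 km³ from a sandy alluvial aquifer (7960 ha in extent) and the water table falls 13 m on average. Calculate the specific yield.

A = 7960 ha = 7.96 × 10^7 m²
ΔV = 0.228 km³ = 2.28 × 10^8 m³
Sy = ΔV / (A × Δh) = 2.28 × 10^8 m³ / (7.96 × 10^7 m² × 13 m) = 0.2203

Sy ≈ 0.22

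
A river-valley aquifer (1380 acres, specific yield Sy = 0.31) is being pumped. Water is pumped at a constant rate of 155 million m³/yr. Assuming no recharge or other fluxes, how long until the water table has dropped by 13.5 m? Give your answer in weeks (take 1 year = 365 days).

A = 1380 acres = 5.585 × 10^6 m²
ΔV = Sy × A × Δh = 0.31 × 5.585 × 10^6 × 13.5 = 2.337 × 10^7 m³
Q = 155 million m³/yr = 4.247 × 10^5 m³/d
t = ΔV / Q = 2.337 × 10^7 m³ / 4.247 × 10^5 m³/d = 55.04 d
t = 55.04 d ≈ 7.862 weeks

t ≈ 7.86 weeks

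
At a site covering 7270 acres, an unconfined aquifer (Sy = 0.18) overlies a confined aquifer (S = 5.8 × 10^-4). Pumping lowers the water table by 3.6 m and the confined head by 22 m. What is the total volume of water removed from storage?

A = 7270 acres = 2.942 × 10^7 m²
Unconfined: ΔV_u = Sy × A × Δh_u = 0.18 × 2.942 × 10^7 × 3.6 = 1.906 × 10^7 m³
Confined: ΔV_c = S × A × Δh_c = 5.8 × 10^-4 × 2.942 × 10^7 × 22 = 3.754 × 10^5 m³
Total ΔV = 1.906 × 10^7 + 3.754 × 10^5 = 1.944 × 10^7 m³

ΔV ≈ 1.94 × 10^7 m³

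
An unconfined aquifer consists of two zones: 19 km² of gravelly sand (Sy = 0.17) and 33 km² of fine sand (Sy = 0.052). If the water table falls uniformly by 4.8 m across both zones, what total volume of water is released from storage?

A₁ = 19 km² = 1.9 × 10^7 m²; A₂ = 33 km² = 3.3 × 10^7 m²
ΔV₁ = 0.17 × 1.9 × 10^7 × 4.8 = 1.55 × 10^7 m³
ΔV₂ = 0.052 × 3.3 × 10^7 × 4.8 = 8.237 × 10^6 m³
ΔV = ΔV₁ + ΔV₂ = 2.374 × 10^7 m³

ΔV ≈ 2.37 × 10^7 m³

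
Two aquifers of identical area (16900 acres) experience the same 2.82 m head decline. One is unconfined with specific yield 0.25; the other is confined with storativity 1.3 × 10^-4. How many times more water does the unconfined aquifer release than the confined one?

A = 16900 acres = 6.839 × 10^7 m²
Unconfined: ΔV_u = Sy × A × Δh = 0.25 × 6.839 × 10^7 × 2.82 = 4.822 × 10^7 m³
Confined: ΔV_c = S × A × Δh = 1.3 × 10^-4 × 6.839 × 10^7 × 2.82 = 25070 m³
Ratio = ΔV_u / ΔV_c = Sy / S = 0.25 / 1.3 × 10^-4 = 1923

ΔV_u / ΔV_c ≈ 1920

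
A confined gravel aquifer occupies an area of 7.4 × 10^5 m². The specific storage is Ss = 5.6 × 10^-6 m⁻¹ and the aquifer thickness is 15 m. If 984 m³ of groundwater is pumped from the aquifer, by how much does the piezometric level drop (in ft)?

Δh ≈ 51.9 ft

S = Ss × b = 5.6 × 10^-6 m⁻¹ × 15 m = 8.4 × 10^-5
Δh = ΔV / (S × A) = 984 m³ / (8.4 × 10^-5 × 7.4 × 10^5 m²) = 15.83 m
Δh = 15.83 m = 51.94 ft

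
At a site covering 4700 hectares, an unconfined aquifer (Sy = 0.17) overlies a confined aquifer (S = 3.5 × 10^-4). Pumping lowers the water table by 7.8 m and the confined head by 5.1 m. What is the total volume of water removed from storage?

ΔV ≈ 6.24 × 10^7 m³

A = 4700 hectares = 4.7 × 10^7 m²
Unconfined: ΔV_u = Sy × A × Δh_u = 0.17 × 4.7 × 10^7 × 7.8 = 6.232 × 10^7 m³
Confined: ΔV_c = S × A × Δh_c = 3.5 × 10^-4 × 4.7 × 10^7 × 5.1 = 83900 m³
Total ΔV = 6.232 × 10^7 + 83900 = 6.241 × 10^7 m³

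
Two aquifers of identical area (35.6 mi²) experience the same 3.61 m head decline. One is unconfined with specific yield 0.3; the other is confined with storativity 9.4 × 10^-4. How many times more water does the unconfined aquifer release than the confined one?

A = 35.6 mi² = 9.22 × 10^7 m²
Unconfined: ΔV_u = Sy × A × Δh = 0.3 × 9.22 × 10^7 × 3.61 = 9.986 × 10^7 m³
Confined: ΔV_c = S × A × Δh = 9.4 × 10^-4 × 9.22 × 10^7 × 3.61 = 3.129 × 10^5 m³
Ratio = ΔV_u / ΔV_c = Sy / S = 0.3 / 9.4 × 10^-4 = 319.1

ΔV_u / ΔV_c ≈ 319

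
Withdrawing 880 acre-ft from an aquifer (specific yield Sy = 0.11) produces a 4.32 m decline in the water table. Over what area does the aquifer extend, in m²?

ΔV = 880 acre-ft = 1.085 × 10^6 m³
A = ΔV / (Sy × Δh) = 1.085 × 10^6 / (0.11 × 4.32) = 2.284 × 10^6 m²

A ≈ 2.28 × 10^6 m²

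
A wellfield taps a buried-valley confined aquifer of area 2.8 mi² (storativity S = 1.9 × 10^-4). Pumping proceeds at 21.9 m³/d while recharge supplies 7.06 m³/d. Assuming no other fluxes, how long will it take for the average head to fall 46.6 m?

A = 2.8 mi² = 7.252 × 10^6 m²
ΔV = S × A × Δh = 1.9 × 10^-4 × 7.252 × 10^6 × 46.6 = 64210 m³
Net withdrawal = 21.9 − 7.06 = 14.84 m³/d
t = ΔV / Q = 64210 m³ / 14.84 m³/d = 4327 d

t ≈ 4330 days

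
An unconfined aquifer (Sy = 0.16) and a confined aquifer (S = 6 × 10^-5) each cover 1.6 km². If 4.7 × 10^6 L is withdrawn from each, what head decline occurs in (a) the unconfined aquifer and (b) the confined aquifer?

Δh_u ≈ 0.0184 m; Δh_c ≈ 49 m

A = 1.6 km² = 1.6 × 10^6 m²
ΔV = 4.7 × 10^6 L = 4700 m³
Unconfined: Δh_u = ΔV/(Sy·A) = 4700/(0.16 × 1.6 × 10^6) = 0.01836 m
Confined: Δh_c = ΔV/(S·A) = 4700/(6 × 10^-5 × 1.6 × 10^6) = 48.96 m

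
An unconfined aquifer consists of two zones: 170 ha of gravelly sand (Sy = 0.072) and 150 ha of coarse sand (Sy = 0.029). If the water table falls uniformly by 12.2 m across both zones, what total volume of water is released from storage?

ΔV ≈ 2.02 × 10^6 m³

A₁ = 170 ha = 1.7 × 10^6 m²; A₂ = 150 ha = 1.5 × 10^6 m²
ΔV₁ = 0.072 × 1.7 × 10^6 × 12.2 = 1.493 × 10^6 m³
ΔV₂ = 0.029 × 1.5 × 10^6 × 12.2 = 5.307 × 10^5 m³
ΔV = ΔV₁ + ΔV₂ = 2.024 × 10^6 m³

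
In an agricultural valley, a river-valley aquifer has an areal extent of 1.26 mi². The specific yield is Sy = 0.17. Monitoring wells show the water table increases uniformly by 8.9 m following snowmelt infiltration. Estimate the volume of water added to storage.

A = 1.26 mi² = 3.263 × 10^6 m²
ΔV = Sy × A × Δh = 0.17 × 3.263 × 10^6 m² × 8.9 m = 4.938 × 10^6 m³

ΔV ≈ 4.94 × 10^6 m³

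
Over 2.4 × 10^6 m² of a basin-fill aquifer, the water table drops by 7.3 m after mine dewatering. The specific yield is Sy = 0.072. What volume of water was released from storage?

ΔV = Sy × A × Δh = 0.072 × 2.4 × 10^6 m² × 7.3 m = 1.261 × 10^6 m³

ΔV ≈ 1.26 × 10^6 m³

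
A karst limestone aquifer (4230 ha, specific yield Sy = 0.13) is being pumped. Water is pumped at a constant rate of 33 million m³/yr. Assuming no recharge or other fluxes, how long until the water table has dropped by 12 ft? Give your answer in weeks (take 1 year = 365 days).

t ≈ 31.8 weeks

A = 4230 ha = 4.23 × 10^7 m²
Δh = 12 ft = 3.658 m
ΔV = Sy × A × Δh = 0.13 × 4.23 × 10^7 × 3.658 = 2.011 × 10^7 m³
Q = 33 million m³/yr = 90410 m³/d
t = ΔV / Q = 2.011 × 10^7 m³ / 90410 m³/d = 222.5 d
t = 222.5 d ≈ 31.78 weeks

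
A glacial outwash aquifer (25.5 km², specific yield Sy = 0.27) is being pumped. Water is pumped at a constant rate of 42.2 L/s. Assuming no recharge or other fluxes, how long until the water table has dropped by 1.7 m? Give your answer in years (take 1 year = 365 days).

A = 25.5 km² = 2.55 × 10^7 m²
ΔV = Sy × A × Δh = 0.27 × 2.55 × 10^7 × 1.7 = 1.17 × 10^7 m³
Q = 42.2 L/s = 3646 m³/d
t = ΔV / Q = 1.17 × 10^7 m³ / 3646 m³/d = 3210 d
t = 3210 d ≈ 8.795 years

t ≈ 8.79 years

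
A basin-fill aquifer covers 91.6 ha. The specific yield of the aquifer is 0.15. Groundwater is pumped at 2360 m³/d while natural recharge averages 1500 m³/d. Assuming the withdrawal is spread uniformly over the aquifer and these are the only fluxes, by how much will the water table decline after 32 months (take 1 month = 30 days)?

Δh ≈ 6.01 m

A = 91.6 ha = 9.16 × 10^5 m²
Net abstraction = 2360 − 1500 = 860 m³/d
t = 32 months = 960 d
ΔV = Q × t = 860 m³/d × 960 d = 8.256 × 10^5 m³
Δh = ΔV / (Sy × A) = 8.256 × 10^5 / (0.15 × 9.16 × 10^5) = 6.009 m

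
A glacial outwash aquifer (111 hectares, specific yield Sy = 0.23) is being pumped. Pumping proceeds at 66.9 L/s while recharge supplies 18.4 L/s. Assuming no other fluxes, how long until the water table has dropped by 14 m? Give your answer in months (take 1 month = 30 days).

t ≈ 28.4 months

A = 111 hectares = 1.11 × 10^6 m²
ΔV = Sy × A × Δh = 0.23 × 1.11 × 10^6 × 14 = 3.574 × 10^6 m³
Net withdrawal = 66.9 − 18.4 = 48.5 L/s = 4190 m³/d
t = ΔV / Q = 3.574 × 10^6 m³ / 4190 m³/d = 852.9 d
t = 852.9 d ≈ 28.43 months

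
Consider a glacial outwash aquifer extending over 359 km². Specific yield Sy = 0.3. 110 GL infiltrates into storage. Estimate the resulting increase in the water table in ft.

A = 359 km² = 3.59 × 10^8 m²
ΔV = 110 GL = 1.1 × 10^8 m³
Δh = ΔV / (Sy × A) = 1.1 × 10^8 m³ / (0.3 × 3.59 × 10^8 m²) = 1.021 m
Δh = 1.021 m = 3.351 ft

Δh ≈ 3.35 ft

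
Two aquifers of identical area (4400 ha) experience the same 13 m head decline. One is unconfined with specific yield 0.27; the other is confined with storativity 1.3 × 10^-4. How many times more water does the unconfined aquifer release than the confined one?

A = 4400 ha = 4.4 × 10^7 m²
Unconfined: ΔV_u = Sy × A × Δh = 0.27 × 4.4 × 10^7 × 13 = 1.544 × 10^8 m³
Confined: ΔV_c = S × A × Δh = 1.3 × 10^-4 × 4.4 × 10^7 × 13 = 74360 m³
Ratio = ΔV_u / ΔV_c = Sy / S = 0.27 / 1.3 × 10^-4 = 2077

ΔV_u / ΔV_c ≈ 2080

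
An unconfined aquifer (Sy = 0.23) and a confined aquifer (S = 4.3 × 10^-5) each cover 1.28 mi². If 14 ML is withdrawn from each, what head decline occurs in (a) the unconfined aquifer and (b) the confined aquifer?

Δh_u ≈ 0.0184 m; Δh_c ≈ 98.2 m

A = 1.28 mi² = 3.315 × 10^6 m²
ΔV = 14 ML = 14000 m³
Unconfined: Δh_u = ΔV/(Sy·A) = 14000/(0.23 × 3.315 × 10^6) = 0.01836 m
Confined: Δh_c = ΔV/(S·A) = 14000/(4.3 × 10^-5 × 3.315 × 10^6) = 98.21 m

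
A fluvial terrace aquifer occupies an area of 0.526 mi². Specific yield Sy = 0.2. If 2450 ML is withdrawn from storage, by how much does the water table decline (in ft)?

A = 0.526 mi² = 1.362 × 10^6 m²
ΔV = 2450 ML = 2.45 × 10^6 m³
Δh = ΔV / (Sy × A) = 2.45 × 10^6 m³ / (0.2 × 1.362 × 10^6 m²) = 8.992 m
Δh = 8.992 m = 29.5 ft

Δh ≈ 29.5 ft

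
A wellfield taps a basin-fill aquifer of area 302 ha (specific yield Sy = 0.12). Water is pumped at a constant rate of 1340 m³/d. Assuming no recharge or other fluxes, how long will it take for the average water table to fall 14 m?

A = 302 ha = 3.02 × 10^6 m²
ΔV = Sy × A × Δh = 0.12 × 3.02 × 10^6 × 14 = 5.074 × 10^6 m³
t = ΔV / Q = 5.074 × 10^6 m³ / 1340 m³/d = 3786 d

t ≈ 3790 days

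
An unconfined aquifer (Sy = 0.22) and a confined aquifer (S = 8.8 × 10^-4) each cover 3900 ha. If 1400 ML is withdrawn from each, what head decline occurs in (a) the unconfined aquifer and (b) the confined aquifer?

Δh_u ≈ 0.163 m; Δh_c ≈ 40.8 m

A = 3900 ha = 3.9 × 10^7 m²
ΔV = 1400 ML = 1.4 × 10^6 m³
Unconfined: Δh_u = ΔV/(Sy·A) = 1.4 × 10^6/(0.22 × 3.9 × 10^7) = 0.1632 m
Confined: Δh_c = ΔV/(S·A) = 1.4 × 10^6/(8.8 × 10^-4 × 3.9 × 10^7) = 40.79 m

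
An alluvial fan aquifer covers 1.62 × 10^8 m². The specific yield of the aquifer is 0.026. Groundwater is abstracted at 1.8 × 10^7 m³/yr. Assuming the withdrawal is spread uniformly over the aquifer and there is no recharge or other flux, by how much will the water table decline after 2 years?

Q = 1.8 × 10^7 m³/yr = 49320 m³/d
t = 2 years = 730 d
ΔV = Q × t = 49320 m³/d × 730 d = 3.6 × 10^7 m³
Δh = ΔV / (Sy × A) = 3.6 × 10^7 / (0.026 × 1.62 × 10^8) = 8.547 m

Δh ≈ 8.55 m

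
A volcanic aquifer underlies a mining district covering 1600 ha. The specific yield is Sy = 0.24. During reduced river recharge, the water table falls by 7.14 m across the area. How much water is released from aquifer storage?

A = 1600 ha = 1.6 × 10^7 m²
ΔV = Sy × A × Δh = 0.24 × 1.6 × 10^7 m² × 7.14 m = 2.742 × 10^7 m³

ΔV ≈ 2.74 × 10^7 m³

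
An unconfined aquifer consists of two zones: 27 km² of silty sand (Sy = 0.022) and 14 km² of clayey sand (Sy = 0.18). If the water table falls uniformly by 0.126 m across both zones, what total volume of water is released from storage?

A₁ = 27 km² = 2.7 × 10^7 m²; A₂ = 14 km² = 1.4 × 10^7 m²
ΔV₁ = 0.022 × 2.7 × 10^7 × 0.126 = 74840 m³
ΔV₂ = 0.18 × 1.4 × 10^7 × 0.126 = 3.175 × 10^5 m³
ΔV = ΔV₁ + ΔV₂ = 3.924 × 10^5 m³

ΔV ≈ 3.92 × 10^5 m³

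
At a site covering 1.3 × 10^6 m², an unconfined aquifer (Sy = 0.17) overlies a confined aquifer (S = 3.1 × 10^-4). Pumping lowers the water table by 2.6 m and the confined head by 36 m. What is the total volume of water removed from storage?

Unconfined: ΔV_u = Sy × A × Δh_u = 0.17 × 1.3 × 10^6 × 2.6 = 5.746 × 10^5 m³
Confined: ΔV_c = S × A × Δh_c = 3.1 × 10^-4 × 1.3 × 10^6 × 36 = 14510 m³
Total ΔV = 5.746 × 10^5 + 14510 = 5.891 × 10^5 m³

ΔV ≈ 5.89 × 10^5 m³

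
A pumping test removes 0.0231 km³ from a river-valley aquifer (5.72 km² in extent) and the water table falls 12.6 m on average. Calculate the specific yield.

Sy ≈ 0.32

A = 5.72 km² = 5.72 × 10^6 m²
ΔV = 0.0231 km³ = 2.31 × 10^7 m³
Sy = ΔV / (A × Δh) = 2.31 × 10^7 m³ / (5.72 × 10^6 m² × 12.6 m) = 0.3205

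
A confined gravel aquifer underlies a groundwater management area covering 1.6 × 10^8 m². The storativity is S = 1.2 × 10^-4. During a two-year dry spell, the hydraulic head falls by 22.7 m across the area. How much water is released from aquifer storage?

ΔV ≈ 4.36 × 10^5 m³

ΔV = S × A × Δh = 1.2 × 10^-4 × 1.6 × 10^8 m² × 22.7 m = 4.358 × 10^5 m³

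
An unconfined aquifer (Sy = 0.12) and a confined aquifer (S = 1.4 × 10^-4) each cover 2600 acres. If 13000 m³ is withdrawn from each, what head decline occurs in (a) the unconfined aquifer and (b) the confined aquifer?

Δh_u ≈ 0.0103 m; Δh_c ≈ 8.83 m

A = 2600 acres = 1.052 × 10^7 m²
Unconfined: Δh_u = ΔV/(Sy·A) = 13000/(0.12 × 1.052 × 10^7) = 0.0103 m
Confined: Δh_c = ΔV/(S·A) = 13000/(1.4 × 10^-4 × 1.052 × 10^7) = 8.825 m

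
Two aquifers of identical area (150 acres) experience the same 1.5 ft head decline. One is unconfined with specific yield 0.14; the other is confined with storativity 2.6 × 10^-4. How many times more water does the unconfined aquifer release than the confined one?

ΔV_u / ΔV_c ≈ 538

A = 150 acres = 6.07 × 10^5 m²
Δh = 1.5 ft = 0.4572 m
Unconfined: ΔV_u = Sy × A × Δh = 0.14 × 6.07 × 10^5 × 0.4572 = 38850 m³
Confined: ΔV_c = S × A × Δh = 2.6 × 10^-4 × 6.07 × 10^5 × 0.4572 = 72.16 m³
Ratio = ΔV_u / ΔV_c = Sy / S = 0.14 / 2.6 × 10^-4 = 538.5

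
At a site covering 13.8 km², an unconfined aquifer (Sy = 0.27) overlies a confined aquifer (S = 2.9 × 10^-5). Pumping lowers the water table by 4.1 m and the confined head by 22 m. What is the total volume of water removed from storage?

ΔV ≈ 1.53 × 10^7 m³

A = 13.8 km² = 1.38 × 10^7 m²
Unconfined: ΔV_u = Sy × A × Δh_u = 0.27 × 1.38 × 10^7 × 4.1 = 1.528 × 10^7 m³
Confined: ΔV_c = S × A × Δh_c = 2.9 × 10^-5 × 1.38 × 10^7 × 22 = 8804 m³
Total ΔV = 1.528 × 10^7 + 8804 = 1.529 × 10^7 m³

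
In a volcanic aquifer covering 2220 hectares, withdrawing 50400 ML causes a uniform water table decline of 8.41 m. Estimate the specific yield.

A = 2220 hectares = 2.22 × 10^7 m²
ΔV = 50400 ML = 5.04 × 10^7 m³
Sy = ΔV / (A × Δh) = 5.04 × 10^7 m³ / (2.22 × 10^7 m² × 8.41 m) = 0.2699

Sy ≈ 0.27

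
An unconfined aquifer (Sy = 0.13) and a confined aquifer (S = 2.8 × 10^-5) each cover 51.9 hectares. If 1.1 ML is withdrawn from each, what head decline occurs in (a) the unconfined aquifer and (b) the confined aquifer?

A = 51.9 hectares = 5.19 × 10^5 m²
ΔV = 1.1 ML = 1100 m³
Unconfined: Δh_u = ΔV/(Sy·A) = 1100/(0.13 × 5.19 × 10^5) = 0.0163 m
Confined: Δh_c = ΔV/(S·A) = 1100/(2.8 × 10^-5 × 5.19 × 10^5) = 75.7 m

Δh_u ≈ 0.0163 m; Δh_c ≈ 75.7 m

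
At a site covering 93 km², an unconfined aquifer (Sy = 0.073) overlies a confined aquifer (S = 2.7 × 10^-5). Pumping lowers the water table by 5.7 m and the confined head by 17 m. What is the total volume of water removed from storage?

ΔV ≈ 3.87 × 10^7 m³

A = 93 km² = 9.3 × 10^7 m²
Unconfined: ΔV_u = Sy × A × Δh_u = 0.073 × 9.3 × 10^7 × 5.7 = 3.87 × 10^7 m³
Confined: ΔV_c = S × A × Δh_c = 2.7 × 10^-5 × 9.3 × 10^7 × 17 = 42690 m³
Total ΔV = 3.87 × 10^7 + 42690 = 3.874 × 10^7 m³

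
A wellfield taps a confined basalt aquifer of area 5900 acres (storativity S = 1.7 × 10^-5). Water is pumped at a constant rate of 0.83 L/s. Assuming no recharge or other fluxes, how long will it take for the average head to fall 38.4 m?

A = 5900 acres = 2.388 × 10^7 m²
ΔV = S × A × Δh = 1.7 × 10^-5 × 2.388 × 10^7 × 38.4 = 15590 m³
Q = 0.83 L/s = 71.71 m³/d
t = ΔV / Q = 15590 m³ / 71.71 m³/d = 217.3 d

t ≈ 217 days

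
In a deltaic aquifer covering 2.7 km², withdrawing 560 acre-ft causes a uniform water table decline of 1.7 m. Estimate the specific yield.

A = 2.7 km² = 2.7 × 10^6 m²
ΔV = 560 acre-ft = 6.907 × 10^5 m³
Sy = ΔV / (A × Δh) = 6.907 × 10^5 m³ / (2.7 × 10^6 m² × 1.7 m) = 0.1505

Sy ≈ 0.15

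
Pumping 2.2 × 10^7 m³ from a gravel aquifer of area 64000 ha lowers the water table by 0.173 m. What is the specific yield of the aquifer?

Sy ≈ 0.2

A = 64000 ha = 6.4 × 10^8 m²
Sy = ΔV / (A × Δh) = 2.2 × 10^7 m³ / (6.4 × 10^8 m² × 0.173 m) = 0.1987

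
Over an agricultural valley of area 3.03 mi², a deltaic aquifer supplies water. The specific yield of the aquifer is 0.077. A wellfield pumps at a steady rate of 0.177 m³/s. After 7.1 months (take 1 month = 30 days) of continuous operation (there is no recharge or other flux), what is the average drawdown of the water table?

A = 3.03 mi² = 7.848 × 10^6 m²
Q = 0.177 m³/s = 15290 m³/d
t = 7.1 months = 213 d
ΔV = Q × t = 15290 m³/d × 213 d = 3.257 × 10^6 m³
Δh = ΔV / (Sy × A) = 3.257 × 10^6 / (0.077 × 7.848 × 10^6) = 5.391 m

Δh ≈ 5.39 m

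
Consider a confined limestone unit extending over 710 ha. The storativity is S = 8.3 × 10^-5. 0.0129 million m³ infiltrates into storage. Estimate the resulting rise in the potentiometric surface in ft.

A = 710 ha = 7.1 × 10^6 m²
ΔV = 0.0129 million m³ = 12900 m³
Δh = ΔV / (S × A) = 12900 m³ / (8.3 × 10^-5 × 7.1 × 10^6 m²) = 21.89 m
Δh = 21.89 m = 71.82 ft

Δh ≈ 71.8 ft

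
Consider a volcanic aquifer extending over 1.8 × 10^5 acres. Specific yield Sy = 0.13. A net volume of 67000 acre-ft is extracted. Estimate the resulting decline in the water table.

Δh ≈ 0.873 m

A = 1.8 × 10^5 acres = 7.284 × 10^8 m²
ΔV = 67000 acre-ft = 8.264 × 10^7 m³
Δh = ΔV / (Sy × A) = 8.264 × 10^7 m³ / (0.13 × 7.284 × 10^8 m²) = 0.8727 m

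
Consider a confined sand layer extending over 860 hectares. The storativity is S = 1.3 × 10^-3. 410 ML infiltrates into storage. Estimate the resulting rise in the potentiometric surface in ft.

Δh ≈ 120 ft

A = 860 hectares = 8.6 × 10^6 m²
ΔV = 410 ML = 4.1 × 10^5 m³
Δh = ΔV / (S × A) = 4.1 × 10^5 m³ / (0.0013 × 8.6 × 10^6 m²) = 36.67 m
Δh = 36.67 m = 120.3 ft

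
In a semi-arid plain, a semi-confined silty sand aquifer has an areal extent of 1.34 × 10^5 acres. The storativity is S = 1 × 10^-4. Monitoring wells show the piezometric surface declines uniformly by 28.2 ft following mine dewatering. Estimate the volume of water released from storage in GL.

ΔV ≈ 0.466 GL

A = 1.34 × 10^5 acres = 5.423 × 10^8 m²
Δh = 28.2 ft = 8.595 m
ΔV = S × A × Δh = 1 × 10^-4 × 5.423 × 10^8 m² × 8.595 m = 4.661 × 10^5 m³
ΔV = 4.661 × 10^5 m³ = 0.4661 GL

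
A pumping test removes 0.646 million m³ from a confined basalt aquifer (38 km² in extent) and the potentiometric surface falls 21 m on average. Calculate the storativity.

A = 38 km² = 3.8 × 10^7 m²
ΔV = 0.646 million m³ = 6.46 × 10^5 m³
S = ΔV / (A × Δh) = 6.46 × 10^5 m³ / (3.8 × 10^7 m² × 21 m) = 8.095 × 10^-4

S ≈ 8.1 × 10^-4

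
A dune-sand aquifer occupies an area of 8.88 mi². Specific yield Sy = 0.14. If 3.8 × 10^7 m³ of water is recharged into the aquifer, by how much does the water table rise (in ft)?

Δh ≈ 38.7 ft

A = 8.88 mi² = 2.3 × 10^7 m²
Δh = ΔV / (Sy × A) = 3.8 × 10^7 m³ / (0.14 × 2.3 × 10^7 m²) = 11.8 m
Δh = 11.8 m = 38.72 ft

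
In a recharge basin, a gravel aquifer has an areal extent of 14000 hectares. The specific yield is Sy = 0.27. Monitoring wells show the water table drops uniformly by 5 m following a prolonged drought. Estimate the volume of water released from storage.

ΔV ≈ 1.89 × 10^8 m³

A = 14000 hectares = 1.4 × 10^8 m²
ΔV = Sy × A × Δh = 0.27 × 1.4 × 10^8 m² × 5 m = 1.89 × 10^8 m³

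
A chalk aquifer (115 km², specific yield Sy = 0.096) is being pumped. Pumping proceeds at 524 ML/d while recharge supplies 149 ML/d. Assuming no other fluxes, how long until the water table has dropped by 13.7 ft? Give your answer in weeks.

t ≈ 17.6 weeks

A = 115 km² = 1.15 × 10^8 m²
Δh = 13.7 ft = 4.176 m
ΔV = Sy × A × Δh = 0.096 × 1.15 × 10^8 × 4.176 = 4.61 × 10^7 m³
Net withdrawal = 524 − 149 = 375 ML/d = 3.75 × 10^5 m³/d
t = ΔV / Q = 4.61 × 10^7 m³ / 3.75 × 10^5 m³/d = 122.9 d
t = 122.9 d ≈ 17.56 weeks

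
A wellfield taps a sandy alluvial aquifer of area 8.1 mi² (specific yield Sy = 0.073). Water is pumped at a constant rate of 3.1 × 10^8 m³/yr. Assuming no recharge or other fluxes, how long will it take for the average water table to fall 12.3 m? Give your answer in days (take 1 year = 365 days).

A = 8.1 mi² = 2.098 × 10^7 m²
ΔV = Sy × A × Δh = 0.073 × 2.098 × 10^7 × 12.3 = 1.884 × 10^7 m³
Q = 3.1 × 10^8 m³/yr = 8.493 × 10^5 m³/d
t = ΔV / Q = 1.884 × 10^7 m³ / 8.493 × 10^5 m³/d = 22.18 d

t ≈ 22.2 days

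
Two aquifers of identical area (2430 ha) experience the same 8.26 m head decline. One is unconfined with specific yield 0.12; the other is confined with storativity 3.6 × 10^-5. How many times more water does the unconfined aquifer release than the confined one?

ΔV_u / ΔV_c ≈ 3330

A = 2430 ha = 2.43 × 10^7 m²
Unconfined: ΔV_u = Sy × A × Δh = 0.12 × 2.43 × 10^7 × 8.26 = 2.409 × 10^7 m³
Confined: ΔV_c = S × A × Δh = 3.6 × 10^-5 × 2.43 × 10^7 × 8.26 = 7226 m³
Ratio = ΔV_u / ΔV_c = Sy / S = 0.12 / 3.6 × 10^-5 = 3333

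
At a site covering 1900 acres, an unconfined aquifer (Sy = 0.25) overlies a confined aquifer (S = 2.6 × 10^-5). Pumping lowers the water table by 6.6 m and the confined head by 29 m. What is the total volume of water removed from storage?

ΔV ≈ 1.27 × 10^7 m³

A = 1900 acres = 7.689 × 10^6 m²
Unconfined: ΔV_u = Sy × A × Δh_u = 0.25 × 7.689 × 10^6 × 6.6 = 1.269 × 10^7 m³
Confined: ΔV_c = S × A × Δh_c = 2.6 × 10^-5 × 7.689 × 10^6 × 29 = 5798 m³
Total ΔV = 1.269 × 10^7 + 5798 = 1.269 × 10^7 m³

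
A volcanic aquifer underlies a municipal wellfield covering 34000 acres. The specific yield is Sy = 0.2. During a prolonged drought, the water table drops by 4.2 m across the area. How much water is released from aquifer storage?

ΔV ≈ 1.16 × 10^8 m³

A = 34000 acres = 1.376 × 10^8 m²
ΔV = Sy × A × Δh = 0.2 × 1.376 × 10^8 m² × 4.2 m = 1.156 × 10^8 m³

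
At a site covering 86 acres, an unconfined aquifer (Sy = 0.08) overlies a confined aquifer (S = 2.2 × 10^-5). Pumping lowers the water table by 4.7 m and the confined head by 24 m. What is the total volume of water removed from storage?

ΔV ≈ 1.31 × 10^5 m³

A = 86 acres = 3.48 × 10^5 m²
Unconfined: ΔV_u = Sy × A × Δh_u = 0.08 × 3.48 × 10^5 × 4.7 = 1.309 × 10^5 m³
Confined: ΔV_c = S × A × Δh_c = 2.2 × 10^-5 × 3.48 × 10^5 × 24 = 183.8 m³
Total ΔV = 1.309 × 10^5 + 183.8 = 1.31 × 10^5 m³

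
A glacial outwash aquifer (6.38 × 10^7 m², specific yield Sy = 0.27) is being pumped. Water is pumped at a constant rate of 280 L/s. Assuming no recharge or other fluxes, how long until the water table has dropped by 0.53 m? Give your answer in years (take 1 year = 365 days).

ΔV = Sy × A × Δh = 0.27 × 6.38 × 10^7 × 0.53 = 9.13 × 10^6 m³
Q = 280 L/s = 24190 m³/d
t = ΔV / Q = 9.13 × 10^6 m³ / 24190 m³/d = 377.4 d
t = 377.4 d ≈ 1.034 years

t ≈ 1.03 years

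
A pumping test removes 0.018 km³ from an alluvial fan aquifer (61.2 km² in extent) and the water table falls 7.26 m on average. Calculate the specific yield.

Sy ≈ 0.041

A = 61.2 km² = 6.12 × 10^7 m²
ΔV = 0.018 km³ = 1.8 × 10^7 m³
Sy = ΔV / (A × Δh) = 1.8 × 10^7 m³ / (6.12 × 10^7 m² × 7.26 m) = 0.04051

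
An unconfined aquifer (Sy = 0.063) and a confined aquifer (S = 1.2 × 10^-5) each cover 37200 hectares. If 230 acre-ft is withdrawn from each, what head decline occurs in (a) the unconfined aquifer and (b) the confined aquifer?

A = 37200 hectares = 3.72 × 10^8 m²
ΔV = 230 acre-ft = 2.837 × 10^5 m³
Unconfined: Δh_u = ΔV/(Sy·A) = 2.837 × 10^5/(0.063 × 3.72 × 10^8) = 0.01211 m
Confined: Δh_c = ΔV/(S·A) = 2.837 × 10^5/(1.2 × 10^-5 × 3.72 × 10^8) = 63.55 m

Δh_u ≈ 0.0121 m; Δh_c ≈ 63.6 m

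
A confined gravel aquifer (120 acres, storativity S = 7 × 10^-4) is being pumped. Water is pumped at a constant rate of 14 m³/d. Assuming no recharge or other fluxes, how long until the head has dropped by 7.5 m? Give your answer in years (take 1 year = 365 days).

A = 120 acres = 4.856 × 10^5 m²
ΔV = S × A × Δh = 7 × 10^-4 × 4.856 × 10^5 × 7.5 = 2550 m³
t = ΔV / Q = 2550 m³ / 14 m³/d = 182.1 d
t = 182.1 d ≈ 0.4989 years

t ≈ 0.499 years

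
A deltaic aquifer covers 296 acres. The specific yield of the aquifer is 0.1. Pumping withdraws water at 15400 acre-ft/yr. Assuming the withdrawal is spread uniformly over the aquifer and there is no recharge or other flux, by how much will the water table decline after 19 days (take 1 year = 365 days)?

A = 296 acres = 1.198 × 10^6 m²
Q = 15400 acre-ft/yr = 52040 m³/d
ΔV = Q × t = 52040 m³/d × 19 d = 9.888 × 10^5 m³
Δh = ΔV / (Sy × A) = 9.888 × 10^5 / (0.1 × 1.198 × 10^6) = 8.255 m

Δh ≈ 8.25 m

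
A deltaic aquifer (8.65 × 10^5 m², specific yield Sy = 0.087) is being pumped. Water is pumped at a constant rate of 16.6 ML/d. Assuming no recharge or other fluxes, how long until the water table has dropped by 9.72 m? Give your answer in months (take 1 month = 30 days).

ΔV = Sy × A × Δh = 0.087 × 8.65 × 10^5 × 9.72 = 7.315 × 10^5 m³
Q = 16.6 ML/d = 16600 m³/d
t = ΔV / Q = 7.315 × 10^5 m³ / 16600 m³/d = 44.06 d
t = 44.06 d ≈ 1.469 months

t ≈ 1.47 months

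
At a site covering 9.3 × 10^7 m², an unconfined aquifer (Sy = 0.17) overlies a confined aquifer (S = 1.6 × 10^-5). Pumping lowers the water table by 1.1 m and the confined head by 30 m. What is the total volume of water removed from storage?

ΔV ≈ 1.74 × 10^7 m³

Unconfined: ΔV_u = Sy × A × Δh_u = 0.17 × 9.3 × 10^7 × 1.1 = 1.739 × 10^7 m³
Confined: ΔV_c = S × A × Δh_c = 1.6 × 10^-5 × 9.3 × 10^7 × 30 = 44640 m³
Total ΔV = 1.739 × 10^7 + 44640 = 1.744 × 10^7 m³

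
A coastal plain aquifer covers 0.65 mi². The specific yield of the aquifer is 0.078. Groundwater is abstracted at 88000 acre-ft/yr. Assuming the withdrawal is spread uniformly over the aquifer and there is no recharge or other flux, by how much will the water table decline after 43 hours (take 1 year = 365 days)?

A = 0.65 mi² = 1.683 × 10^6 m²
Q = 88000 acre-ft/yr = 2.974 × 10^5 m³/d
t = 43 hours = 1.792 d
ΔV = Q × t = 2.974 × 10^5 m³/d × 1.792 d = 5.328 × 10^5 m³
Δh = ΔV / (Sy × A) = 5.328 × 10^5 / (0.078 × 1.683 × 10^6) = 4.058 m

Δh ≈ 4.06 m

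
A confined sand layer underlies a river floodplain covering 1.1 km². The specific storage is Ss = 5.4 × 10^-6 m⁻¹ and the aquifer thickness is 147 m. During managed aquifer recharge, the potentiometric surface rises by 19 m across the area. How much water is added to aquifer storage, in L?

S = Ss × b = 5.4 × 10^-6 m⁻¹ × 147 m = 7.938 × 10^-4
A = 1.1 km² = 1.1 × 10^6 m²
ΔV = S × A × Δh = 7.938 × 10^-4 × 1.1 × 10^6 m² × 19 m = 16590 m³
ΔV = 16590 m³ = 1.659 × 10^7 L

ΔV ≈ 1.66 × 10^7 L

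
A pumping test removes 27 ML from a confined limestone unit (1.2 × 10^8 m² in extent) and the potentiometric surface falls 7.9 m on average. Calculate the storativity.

S ≈ 2.8 × 10^-5

ΔV = 27 ML = 27000 m³
S = ΔV / (A × Δh) = 27000 m³ / (1.2 × 10^8 m² × 7.9 m) = 2.848 × 10^-5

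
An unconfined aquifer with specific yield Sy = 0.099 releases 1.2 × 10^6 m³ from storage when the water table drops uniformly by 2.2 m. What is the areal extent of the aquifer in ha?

A ≈ 551 ha

A = ΔV / (Sy × Δh) = 1.2 × 10^6 / (0.099 × 2.2) = 5.51 × 10^6 m²
A = 5.51 × 10^6 m² = 551 ha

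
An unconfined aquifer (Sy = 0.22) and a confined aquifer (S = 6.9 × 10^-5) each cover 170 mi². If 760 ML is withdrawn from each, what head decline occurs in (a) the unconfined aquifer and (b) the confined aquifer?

A = 170 mi² = 4.403 × 10^8 m²
ΔV = 760 ML = 7.6 × 10^5 m³
Unconfined: Δh_u = ΔV/(Sy·A) = 7.6 × 10^5/(0.22 × 4.403 × 10^8) = 0.007846 m
Confined: Δh_c = ΔV/(S·A) = 7.6 × 10^5/(6.9 × 10^-5 × 4.403 × 10^8) = 25.02 m

Δh_u ≈ 0.00785 m; Δh_c ≈ 25 m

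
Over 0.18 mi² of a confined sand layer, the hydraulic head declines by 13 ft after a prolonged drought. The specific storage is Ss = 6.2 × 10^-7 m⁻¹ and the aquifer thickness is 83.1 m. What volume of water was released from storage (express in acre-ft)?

ΔV ≈ 0.0772 acre-ft

S = Ss × b = 6.2 × 10^-7 m⁻¹ × 83.1 m = 5.152 × 10^-5
A = 0.18 mi² = 4.662 × 10^5 m²
Δh = 13 ft = 3.962 m
ΔV = S × A × Δh = 5.152 × 10^-5 × 4.662 × 10^5 m² × 3.962 m = 95.17 m³
ΔV = 95.17 m³ = 0.07716 acre-ft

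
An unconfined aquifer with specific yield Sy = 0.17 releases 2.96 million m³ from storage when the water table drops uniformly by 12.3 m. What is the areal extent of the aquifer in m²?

A ≈ 1.42 × 10^6 m²

ΔV = 2.96 million m³ = 2.96 × 10^6 m³
A = ΔV / (Sy × Δh) = 2.96 × 10^6 / (0.17 × 12.3) = 1.416 × 10^6 m²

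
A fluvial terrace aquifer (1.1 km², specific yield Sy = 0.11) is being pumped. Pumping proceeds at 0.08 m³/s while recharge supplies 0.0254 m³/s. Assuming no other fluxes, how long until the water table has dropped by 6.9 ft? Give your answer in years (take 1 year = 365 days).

t ≈ 0.148 years

A = 1.1 km² = 1.1 × 10^6 m²
Δh = 6.9 ft = 2.103 m
ΔV = Sy × A × Δh = 0.11 × 1.1 × 10^6 × 2.103 = 2.545 × 10^5 m³
Net withdrawal = 0.08 − 0.0254 = 0.0546 m³/s = 4717 m³/d
t = ΔV / Q = 2.545 × 10^5 m³ / 4717 m³/d = 53.94 d
t = 53.94 d ≈ 0.1478 years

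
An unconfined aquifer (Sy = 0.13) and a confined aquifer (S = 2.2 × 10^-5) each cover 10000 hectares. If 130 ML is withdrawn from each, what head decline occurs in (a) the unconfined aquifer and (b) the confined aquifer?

Δh_u ≈ 0.01 m; Δh_c ≈ 59.1 m

A = 10000 hectares = 1 × 10^8 m²
ΔV = 130 ML = 1.3 × 10^5 m³
Unconfined: Δh_u = ΔV/(Sy·A) = 1.3 × 10^5/(0.13 × 1 × 10^8) = 0.01 m
Confined: Δh_c = ΔV/(S·A) = 1.3 × 10^5/(2.2 × 10^-5 × 1 × 10^8) = 59.09 m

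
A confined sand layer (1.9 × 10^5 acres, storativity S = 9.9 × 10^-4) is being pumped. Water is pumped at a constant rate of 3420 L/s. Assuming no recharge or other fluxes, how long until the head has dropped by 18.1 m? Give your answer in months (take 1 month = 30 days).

A = 1.9 × 10^5 acres = 7.689 × 10^8 m²
ΔV = S × A × Δh = 9.9 × 10^-4 × 7.689 × 10^8 × 18.1 = 1.378 × 10^7 m³
Q = 3420 L/s = 2.955 × 10^5 m³/d
t = ΔV / Q = 1.378 × 10^7 m³ / 2.955 × 10^5 m³/d = 46.63 d
t = 46.63 d ≈ 1.554 months

t ≈ 1.55 months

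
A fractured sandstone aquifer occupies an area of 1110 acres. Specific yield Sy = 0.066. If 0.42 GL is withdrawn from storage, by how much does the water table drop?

A = 1110 acres = 4.492 × 10^6 m²
ΔV = 0.42 GL = 4.2 × 10^5 m³
Δh = ΔV / (Sy × A) = 4.2 × 10^5 m³ / (0.066 × 4.492 × 10^6 m²) = 1.417 m

Δh ≈ 1.42 m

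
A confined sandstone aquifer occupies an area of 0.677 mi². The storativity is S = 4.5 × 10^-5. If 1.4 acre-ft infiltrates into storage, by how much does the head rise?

A = 0.677 mi² = 1.753 × 10^6 m²
ΔV = 1.4 acre-ft = 1727 m³
Δh = ΔV / (S × A) = 1727 m³ / (4.5 × 10^-5 × 1.753 × 10^6 m²) = 21.89 m

Δh ≈ 21.9 m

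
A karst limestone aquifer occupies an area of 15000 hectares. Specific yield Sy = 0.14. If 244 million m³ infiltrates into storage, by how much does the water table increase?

Δh ≈ 11.6 m

A = 15000 hectares = 1.5 × 10^8 m²
ΔV = 244 million m³ = 2.44 × 10^8 m³
Δh = ΔV / (Sy × A) = 2.44 × 10^8 m³ / (0.14 × 1.5 × 10^8 m²) = 11.62 m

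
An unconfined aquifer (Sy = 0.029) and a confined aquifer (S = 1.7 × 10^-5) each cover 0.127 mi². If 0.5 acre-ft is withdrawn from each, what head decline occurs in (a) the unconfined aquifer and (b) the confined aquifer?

A = 0.127 mi² = 3.289 × 10^5 m²
ΔV = 0.5 acre-ft = 616.7 m³
Unconfined: Δh_u = ΔV/(Sy·A) = 616.7/(0.029 × 3.289 × 10^5) = 0.06466 m
Confined: Δh_c = ΔV/(S·A) = 616.7/(1.7 × 10^-5 × 3.289 × 10^5) = 110.3 m

Δh_u ≈ 0.0647 m; Δh_c ≈ 110 m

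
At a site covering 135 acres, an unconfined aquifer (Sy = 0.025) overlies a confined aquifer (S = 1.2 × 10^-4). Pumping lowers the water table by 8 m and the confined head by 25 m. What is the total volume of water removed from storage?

ΔV ≈ 1.11 × 10^5 m³

A = 135 acres = 5.463 × 10^5 m²
Unconfined: ΔV_u = Sy × A × Δh_u = 0.025 × 5.463 × 10^5 × 8 = 1.093 × 10^5 m³
Confined: ΔV_c = S × A × Δh_c = 1.2 × 10^-4 × 5.463 × 10^5 × 25 = 1639 m³
Total ΔV = 1.093 × 10^5 + 1639 = 1.109 × 10^5 m³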